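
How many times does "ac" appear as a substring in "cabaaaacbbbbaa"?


Searching for "ac" in "cabaaaacbbbbaa"
Scanning each position:
  Position 0: "ca" => no
  Position 1: "ab" => no
  Position 2: "ba" => no
  Position 3: "aa" => no
  Position 4: "aa" => no
  Position 5: "aa" => no
  Position 6: "ac" => MATCH
  Position 7: "cb" => no
  Position 8: "bb" => no
  Position 9: "bb" => no
  Position 10: "bb" => no
  Position 11: "ba" => no
  Position 12: "aa" => no
Total occurrences: 1

1


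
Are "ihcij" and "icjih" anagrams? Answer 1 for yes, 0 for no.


Strings: "ihcij", "icjih"
Sorted first:  chiij
Sorted second: chiij
Sorted forms match => anagrams

1


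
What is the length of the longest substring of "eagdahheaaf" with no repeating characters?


Input: "eagdahheaaf"
Sliding window (track last position of each char):
  Position 0 ('e'): window [0,0] length 1 -- new best
  Position 1 ('a'): window [0,1] length 2 -- new best
  Position 2 ('g'): window [0,2] length 3 -- new best
  Position 3 ('d'): window [0,3] length 4 -- new best
  Position 4 ('a'): repeat (last at 1), move window start to 2
  Position 4 ('a'): window [2,4] length 3
  Position 5 ('h'): window [2,5] length 4
  Position 6 ('h'): repeat (last at 5), move window start to 6
  Position 6 ('h'): window [6,6] length 1
  Position 7 ('e'): window [6,7] length 2
  Position 8 ('a'): window [6,8] length 3
  Position 9 ('a'): repeat (last at 8), move window start to 9
  Position 9 ('a'): window [9,9] length 1
  Position 10 ('f'): window [9,10] length 2
Longest substring with no repeats: "eagd" with length 4

4


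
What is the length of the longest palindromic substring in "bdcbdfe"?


Input: "bdcbdfe"
Checking substrings for palindromes:
  No multi-char palindromic substrings found
Longest palindromic substring: "b" with length 1

1


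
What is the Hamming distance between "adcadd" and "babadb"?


Comparing "adcadd" and "babadb" position by position:
  Position 0: 'a' vs 'b' => differ
  Position 1: 'd' vs 'a' => differ
  Position 2: 'c' vs 'b' => differ
  Position 3: 'a' vs 'a' => same
  Position 4: 'd' vs 'd' => same
  Position 5: 'd' vs 'b' => differ
Total differences (Hamming distance): 4

4


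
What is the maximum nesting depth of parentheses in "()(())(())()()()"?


Input: "()(())(())()()()"
Tracking depth:
  Position 0 '(': depth becomes 1
  Position 1 ')': depth becomes 0
  Position 2 '(': depth becomes 1
  Position 3 '(': depth becomes 2
  Position 4 ')': depth becomes 1
  Position 5 ')': depth becomes 0
  Position 6 '(': depth becomes 1
  Position 7 '(': depth becomes 2
  Position 8 ')': depth becomes 1
  Position 9 ')': depth becomes 0
  Position 10 '(': depth becomes 1
  Position 11 ')': depth becomes 0
  Position 12 '(': depth becomes 1
  Position 13 ')': depth becomes 0
  Position 14 '(': depth becomes 1
  Position 15 ')': depth becomes 0
Maximum depth reached: 2

2


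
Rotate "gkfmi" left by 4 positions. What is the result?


Input: "gkfmi", rotate left by 4
First 4 characters: "gkfm"
Remaining characters: "i"
Concatenate remaining + first: "i" + "gkfm" = "igkfm"

igkfm


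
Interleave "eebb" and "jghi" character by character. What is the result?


Interleaving "eebb" and "jghi":
  Position 0: 'e' from first, 'j' from second => "ej"
  Position 1: 'e' from first, 'g' from second => "eg"
  Position 2: 'b' from first, 'h' from second => "bh"
  Position 3: 'b' from first, 'i' from second => "bi"
Result: ejegbhbi

ejegbhbi


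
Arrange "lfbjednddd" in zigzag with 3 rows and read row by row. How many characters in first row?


Zigzag "lfbjednddd" into 3 rows:
Placing characters:
  'l' => row 0
  'f' => row 1
  'b' => row 2
  'j' => row 1
  'e' => row 0
  'd' => row 1
  'n' => row 2
  'd' => row 1
  'd' => row 0
  'd' => row 1
Rows:
  Row 0: "led"
  Row 1: "fjddd"
  Row 2: "bn"
First row length: 3

3


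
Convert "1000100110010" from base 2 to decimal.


Input: "1000100110010" in base 2
Positional expansion:
  Digit '1' (value 1) x 2^12 = 4096
  Digit '0' (value 0) x 2^11 = 0
  Digit '0' (value 0) x 2^10 = 0
  Digit '0' (value 0) x 2^9 = 0
  Digit '1' (value 1) x 2^8 = 256
  Digit '0' (value 0) x 2^7 = 0
  Digit '0' (value 0) x 2^6 = 0
  Digit '1' (value 1) x 2^5 = 32
  Digit '1' (value 1) x 2^4 = 16
  Digit '0' (value 0) x 2^3 = 0
  Digit '0' (value 0) x 2^2 = 0
  Digit '1' (value 1) x 2^1 = 2
  Digit '0' (value 0) x 2^0 = 0
Sum = 4402

4402


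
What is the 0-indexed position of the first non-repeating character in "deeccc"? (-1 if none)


Input: deeccc
Character frequencies:
  'c': 3
  'd': 1
  'e': 2
Scanning left to right for freq == 1:
  Position 0 ('d'): unique! => answer = 0

0


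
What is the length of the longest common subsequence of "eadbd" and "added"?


LCS of "eadbd" and "added"
DP table:
           a    d    d    e    d
      0    0    0    0    0    0
  e   0    0    0    0    1    1
  a   0    1    1    1    1    1
  d   0    1    2    2    2    2
  b   0    1    2    2    2    2
  d   0    1    2    3    3    3
LCS length = dp[5][5] = 3

3


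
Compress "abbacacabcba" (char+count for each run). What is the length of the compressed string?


Input: abbacacabcba
Runs:
  'a' x 1 => "a1"
  'b' x 2 => "b2"
  'a' x 1 => "a1"
  'c' x 1 => "c1"
  'a' x 1 => "a1"
  'c' x 1 => "c1"
  'a' x 1 => "a1"
  'b' x 1 => "b1"
  'c' x 1 => "c1"
  'b' x 1 => "b1"
  'a' x 1 => "a1"
Compressed: "a1b2a1c1a1c1a1b1c1b1a1"
Compressed length: 22

22


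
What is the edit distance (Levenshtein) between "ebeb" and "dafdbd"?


Computing edit distance: "ebeb" -> "dafdbd"
DP table:
           d    a    f    d    b    d
      0    1    2    3    4    5    6
  e   1    1    2    3    4    5    6
  b   2    2    2    3    4    4    5
  e   3    3    3    3    4    5    5
  b   4    4    4    4    4    4    5
Edit distance = dp[4][6] = 5

5


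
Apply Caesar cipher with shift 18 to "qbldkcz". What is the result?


Caesar cipher: shift "qbldkcz" by 18
  'q' (pos 16) + 18 = pos 8 = 'i'
  'b' (pos 1) + 18 = pos 19 = 't'
  'l' (pos 11) + 18 = pos 3 = 'd'
  'd' (pos 3) + 18 = pos 21 = 'v'
  'k' (pos 10) + 18 = pos 2 = 'c'
  'c' (pos 2) + 18 = pos 20 = 'u'
  'z' (pos 25) + 18 = pos 17 = 'r'
Result: itdvcur

itdvcur


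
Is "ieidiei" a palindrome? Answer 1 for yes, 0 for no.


Input: ieidiei
Reversed: ieidiei
  Compare pos 0 ('i') with pos 6 ('i'): match
  Compare pos 1 ('e') with pos 5 ('e'): match
  Compare pos 2 ('i') with pos 4 ('i'): match
Result: palindrome

1


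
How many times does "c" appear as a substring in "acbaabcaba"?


Searching for "c" in "acbaabcaba"
Scanning each position:
  Position 0: "a" => no
  Position 1: "c" => MATCH
  Position 2: "b" => no
  Position 3: "a" => no
  Position 4: "a" => no
  Position 5: "b" => no
  Position 6: "c" => MATCH
  Position 7: "a" => no
  Position 8: "b" => no
  Position 9: "a" => no
Total occurrences: 2

2


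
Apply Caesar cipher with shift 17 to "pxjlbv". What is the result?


Caesar cipher: shift "pxjlbv" by 17
  'p' (pos 15) + 17 = pos 6 = 'g'
  'x' (pos 23) + 17 = pos 14 = 'o'
  'j' (pos 9) + 17 = pos 0 = 'a'
  'l' (pos 11) + 17 = pos 2 = 'c'
  'b' (pos 1) + 17 = pos 18 = 's'
  'v' (pos 21) + 17 = pos 12 = 'm'
Result: goacsm

goacsm


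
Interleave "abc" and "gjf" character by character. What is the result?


Interleaving "abc" and "gjf":
  Position 0: 'a' from first, 'g' from second => "ag"
  Position 1: 'b' from first, 'j' from second => "bj"
  Position 2: 'c' from first, 'f' from second => "cf"
Result: agbjcf

agbjcf


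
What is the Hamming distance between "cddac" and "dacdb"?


Comparing "cddac" and "dacdb" position by position:
  Position 0: 'c' vs 'd' => differ
  Position 1: 'd' vs 'a' => differ
  Position 2: 'd' vs 'c' => differ
  Position 3: 'a' vs 'd' => differ
  Position 4: 'c' vs 'b' => differ
Total differences (Hamming distance): 5

5


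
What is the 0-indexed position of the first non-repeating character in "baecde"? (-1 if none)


Input: baecde
Character frequencies:
  'a': 1
  'b': 1
  'c': 1
  'd': 1
  'e': 2
Scanning left to right for freq == 1:
  Position 0 ('b'): unique! => answer = 0

0


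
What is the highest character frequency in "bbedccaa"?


Input: bbedccaa
Character counts:
  'a': 2
  'b': 2
  'c': 2
  'd': 1
  'e': 1
Maximum frequency: 2

2


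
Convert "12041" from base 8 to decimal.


Input: "12041" in base 8
Positional expansion:
  Digit '1' (value 1) x 8^4 = 4096
  Digit '2' (value 2) x 8^3 = 1024
  Digit '0' (value 0) x 8^2 = 0
  Digit '4' (value 4) x 8^1 = 32
  Digit '1' (value 1) x 8^0 = 1
Sum = 5153

5153


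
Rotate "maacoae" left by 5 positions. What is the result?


Input: "maacoae", rotate left by 5
First 5 characters: "maaco"
Remaining characters: "ae"
Concatenate remaining + first: "ae" + "maaco" = "aemaaco"

aemaaco


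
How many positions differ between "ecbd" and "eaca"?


Comparing "ecbd" and "eaca" position by position:
  Position 0: 'e' vs 'e' => same
  Position 1: 'c' vs 'a' => DIFFER
  Position 2: 'b' vs 'c' => DIFFER
  Position 3: 'd' vs 'a' => DIFFER
Positions that differ: 3

3


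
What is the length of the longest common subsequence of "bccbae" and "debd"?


LCS of "bccbae" and "debd"
DP table:
           d    e    b    d
      0    0    0    0    0
  b   0    0    0    1    1
  c   0    0    0    1    1
  c   0    0    0    1    1
  b   0    0    0    1    1
  a   0    0    0    1    1
  e   0    0    1    1    1
LCS length = dp[6][4] = 1

1


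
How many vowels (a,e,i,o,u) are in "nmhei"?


Input: nmhei
Checking each character:
  'n' at position 0: consonant
  'm' at position 1: consonant
  'h' at position 2: consonant
  'e' at position 3: vowel (running total: 1)
  'i' at position 4: vowel (running total: 2)
Total vowels: 2

2


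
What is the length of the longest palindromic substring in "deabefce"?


Input: "deabefce"
Checking substrings for palindromes:
  No multi-char palindromic substrings found
Longest palindromic substring: "d" with length 1

1


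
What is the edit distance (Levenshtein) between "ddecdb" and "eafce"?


Computing edit distance: "ddecdb" -> "eafce"
DP table:
           e    a    f    c    e
      0    1    2    3    4    5
  d   1    1    2    3    4    5
  d   2    2    2    3    4    5
  e   3    2    3    3    4    4
  c   4    3    3    4    3    4
  d   5    4    4    4    4    4
  b   6    5    5    5    5    5
Edit distance = dp[6][5] = 5

5


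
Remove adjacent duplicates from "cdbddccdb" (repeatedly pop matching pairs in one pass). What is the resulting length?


Input: cdbddccdb
Stack-based adjacent duplicate removal:
  Read 'c': push. Stack: c
  Read 'd': push. Stack: cd
  Read 'b': push. Stack: cdb
  Read 'd': push. Stack: cdbd
  Read 'd': matches stack top 'd' => pop. Stack: cdb
  Read 'c': push. Stack: cdbc
  Read 'c': matches stack top 'c' => pop. Stack: cdb
  Read 'd': push. Stack: cdbd
  Read 'b': push. Stack: cdbdb
Final stack: "cdbdb" (length 5)

5


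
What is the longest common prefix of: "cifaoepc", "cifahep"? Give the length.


Words: cifaoepc, cifahep
  Position 0: all 'c' => match
  Position 1: all 'i' => match
  Position 2: all 'f' => match
  Position 3: all 'a' => match
  Position 4: ('o', 'h') => mismatch, stop
LCP = "cifa" (length 4)

4


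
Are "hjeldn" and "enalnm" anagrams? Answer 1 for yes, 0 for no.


Strings: "hjeldn", "enalnm"
Sorted first:  dehjln
Sorted second: aelmnn
Differ at position 0: 'd' vs 'a' => not anagrams

0


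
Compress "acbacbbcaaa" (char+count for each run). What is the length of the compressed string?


Input: acbacbbcaaa
Runs:
  'a' x 1 => "a1"
  'c' x 1 => "c1"
  'b' x 1 => "b1"
  'a' x 1 => "a1"
  'c' x 1 => "c1"
  'b' x 2 => "b2"
  'c' x 1 => "c1"
  'a' x 3 => "a3"
Compressed: "a1c1b1a1c1b2c1a3"
Compressed length: 16

16


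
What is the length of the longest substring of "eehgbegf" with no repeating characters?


Input: "eehgbegf"
Sliding window (track last position of each char):
  Position 0 ('e'): window [0,0] length 1 -- new best
  Position 1 ('e'): repeat (last at 0), move window start to 1
  Position 1 ('e'): window [1,1] length 1
  Position 2 ('h'): window [1,2] length 2 -- new best
  Position 3 ('g'): window [1,3] length 3 -- new best
  Position 4 ('b'): window [1,4] length 4 -- new best
  Position 5 ('e'): repeat (last at 1), move window start to 2
  Position 5 ('e'): window [2,5] length 4
  Position 6 ('g'): repeat (last at 3), move window start to 4
  Position 6 ('g'): window [4,6] length 3
  Position 7 ('f'): window [4,7] length 4
Longest substring with no repeats: "ehgb" with length 4

4


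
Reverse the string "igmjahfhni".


Input: igmjahfhni
Reading characters right to left:
  Position 9: 'i'
  Position 8: 'n'
  Position 7: 'h'
  Position 6: 'f'
  Position 5: 'h'
  Position 4: 'a'
  Position 3: 'j'
  Position 2: 'm'
  Position 1: 'g'
  Position 0: 'i'
Reversed: inhfhajmgi

inhfhajmgi


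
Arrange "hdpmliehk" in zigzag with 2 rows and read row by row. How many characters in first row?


Zigzag "hdpmliehk" into 2 rows:
Placing characters:
  'h' => row 0
  'd' => row 1
  'p' => row 0
  'm' => row 1
  'l' => row 0
  'i' => row 1
  'e' => row 0
  'h' => row 1
  'k' => row 0
Rows:
  Row 0: "hplek"
  Row 1: "dmih"
First row length: 5

5


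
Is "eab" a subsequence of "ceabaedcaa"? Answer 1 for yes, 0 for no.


Check if "eab" is a subsequence of "ceabaedcaa"
Greedy scan:
  Position 0 ('c'): no match needed
  Position 1 ('e'): matches sub[0] = 'e'
  Position 2 ('a'): matches sub[1] = 'a'
  Position 3 ('b'): matches sub[2] = 'b'
  Position 4 ('a'): no match needed
  Position 5 ('e'): no match needed
  Position 6 ('d'): no match needed
  Position 7 ('c'): no match needed
  Position 8 ('a'): no match needed
  Position 9 ('a'): no match needed
All 3 characters matched => is a subsequence

1


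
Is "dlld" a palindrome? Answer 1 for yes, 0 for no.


Input: dlld
Reversed: dlld
  Compare pos 0 ('d') with pos 3 ('d'): match
  Compare pos 1 ('l') with pos 2 ('l'): match
Result: palindrome

1


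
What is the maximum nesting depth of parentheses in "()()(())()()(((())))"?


Input: "()()(())()()(((())))"
Tracking depth:
  Position 0 '(': depth becomes 1
  Position 1 ')': depth becomes 0
  Position 2 '(': depth becomes 1
  Position 3 ')': depth becomes 0
  Position 4 '(': depth becomes 1
  Position 5 '(': depth becomes 2
  Position 6 ')': depth becomes 1
  Position 7 ')': depth becomes 0
  Position 8 '(': depth becomes 1
  Position 9 ')': depth becomes 0
  Position 10 '(': depth becomes 1
  Position 11 ')': depth becomes 0
  Position 12 '(': depth becomes 1
  Position 13 '(': depth becomes 2
  Position 14 '(': depth becomes 3
  Position 15 '(': depth becomes 4
  Position 16 ')': depth becomes 3
  Position 17 ')': depth becomes 2
  Position 18 ')': depth becomes 1
  Position 19 ')': depth becomes 0
Maximum depth reached: 4

4


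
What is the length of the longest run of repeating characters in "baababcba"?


Input: "baababcba"
Scanning for longest run:
  Position 1 ('a'): new char, reset run to 1
  Position 2 ('a'): continues run of 'a', length=2
  Position 3 ('b'): new char, reset run to 1
  Position 4 ('a'): new char, reset run to 1
  Position 5 ('b'): new char, reset run to 1
  Position 6 ('c'): new char, reset run to 1
  Position 7 ('b'): new char, reset run to 1
  Position 8 ('a'): new char, reset run to 1
Longest run: 'a' with length 2

2


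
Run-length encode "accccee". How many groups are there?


Input: accccee
Scanning for consecutive runs:
  Group 1: 'a' x 1 (positions 0-0)
  Group 2: 'c' x 4 (positions 1-4)
  Group 3: 'e' x 2 (positions 5-6)
Total groups: 3

3


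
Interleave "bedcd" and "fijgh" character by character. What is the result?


Interleaving "bedcd" and "fijgh":
  Position 0: 'b' from first, 'f' from second => "bf"
  Position 1: 'e' from first, 'i' from second => "ei"
  Position 2: 'd' from first, 'j' from second => "dj"
  Position 3: 'c' from first, 'g' from second => "cg"
  Position 4: 'd' from first, 'h' from second => "dh"
Result: bfeidjcgdh

bfeidjcgdh


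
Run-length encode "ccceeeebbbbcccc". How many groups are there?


Input: ccceeeebbbbcccc
Scanning for consecutive runs:
  Group 1: 'c' x 3 (positions 0-2)
  Group 2: 'e' x 4 (positions 3-6)
  Group 3: 'b' x 4 (positions 7-10)
  Group 4: 'c' x 4 (positions 11-14)
Total groups: 4

4


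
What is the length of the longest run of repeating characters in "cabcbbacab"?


Input: "cabcbbacab"
Scanning for longest run:
  Position 1 ('a'): new char, reset run to 1
  Position 2 ('b'): new char, reset run to 1
  Position 3 ('c'): new char, reset run to 1
  Position 4 ('b'): new char, reset run to 1
  Position 5 ('b'): continues run of 'b', length=2
  Position 6 ('a'): new char, reset run to 1
  Position 7 ('c'): new char, reset run to 1
  Position 8 ('a'): new char, reset run to 1
  Position 9 ('b'): new char, reset run to 1
Longest run: 'b' with length 2

2


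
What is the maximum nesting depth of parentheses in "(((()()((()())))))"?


Input: "(((()()((()())))))"
Tracking depth:
  Position 0 '(': depth becomes 1
  Position 1 '(': depth becomes 2
  Position 2 '(': depth becomes 3
  Position 3 '(': depth becomes 4
  Position 4 ')': depth becomes 3
  Position 5 '(': depth becomes 4
  Position 6 ')': depth becomes 3
  Position 7 '(': depth becomes 4
  Position 8 '(': depth becomes 5
  Position 9 '(': depth becomes 6
  Position 10 ')': depth becomes 5
  Position 11 '(': depth becomes 6
  Position 12 ')': depth becomes 5
  Position 13 ')': depth becomes 4
  Position 14 ')': depth becomes 3
  Position 15 ')': depth becomes 2
  Position 16 ')': depth becomes 1
  Position 17 ')': depth becomes 0
Maximum depth reached: 6

6


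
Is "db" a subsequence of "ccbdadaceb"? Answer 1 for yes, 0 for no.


Check if "db" is a subsequence of "ccbdadaceb"
Greedy scan:
  Position 0 ('c'): no match needed
  Position 1 ('c'): no match needed
  Position 2 ('b'): no match needed
  Position 3 ('d'): matches sub[0] = 'd'
  Position 4 ('a'): no match needed
  Position 5 ('d'): no match needed
  Position 6 ('a'): no match needed
  Position 7 ('c'): no match needed
  Position 8 ('e'): no match needed
  Position 9 ('b'): matches sub[1] = 'b'
All 2 characters matched => is a subsequence

1


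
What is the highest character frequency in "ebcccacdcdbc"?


Input: ebcccacdcdbc
Character counts:
  'a': 1
  'b': 2
  'c': 6
  'd': 2
  'e': 1
Maximum frequency: 6

6


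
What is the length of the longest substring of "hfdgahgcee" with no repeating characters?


Input: "hfdgahgcee"
Sliding window (track last position of each char):
  Position 0 ('h'): window [0,0] length 1 -- new best
  Position 1 ('f'): window [0,1] length 2 -- new best
  Position 2 ('d'): window [0,2] length 3 -- new best
  Position 3 ('g'): window [0,3] length 4 -- new best
  Position 4 ('a'): window [0,4] length 5 -- new best
  Position 5 ('h'): repeat (last at 0), move window start to 1
  Position 5 ('h'): window [1,5] length 5
  Position 6 ('g'): repeat (last at 3), move window start to 4
  Position 6 ('g'): window [4,6] length 3
  Position 7 ('c'): window [4,7] length 4
  Position 8 ('e'): window [4,8] length 5
  Position 9 ('e'): repeat (last at 8), move window start to 9
  Position 9 ('e'): window [9,9] length 1
Longest substring with no repeats: "hfdga" with length 5

5


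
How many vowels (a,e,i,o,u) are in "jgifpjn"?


Input: jgifpjn
Checking each character:
  'j' at position 0: consonant
  'g' at position 1: consonant
  'i' at position 2: vowel (running total: 1)
  'f' at position 3: consonant
  'p' at position 4: consonant
  'j' at position 5: consonant
  'n' at position 6: consonant
Total vowels: 1

1


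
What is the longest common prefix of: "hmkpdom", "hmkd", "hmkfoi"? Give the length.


Words: hmkpdom, hmkd, hmkfoi
  Position 0: all 'h' => match
  Position 1: all 'm' => match
  Position 2: all 'k' => match
  Position 3: ('p', 'd', 'f') => mismatch, stop
LCP = "hmk" (length 3)

3


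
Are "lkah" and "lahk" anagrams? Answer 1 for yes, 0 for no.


Strings: "lkah", "lahk"
Sorted first:  ahkl
Sorted second: ahkl
Sorted forms match => anagrams

1


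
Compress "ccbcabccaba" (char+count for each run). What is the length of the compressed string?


Input: ccbcabccaba
Runs:
  'c' x 2 => "c2"
  'b' x 1 => "b1"
  'c' x 1 => "c1"
  'a' x 1 => "a1"
  'b' x 1 => "b1"
  'c' x 2 => "c2"
  'a' x 1 => "a1"
  'b' x 1 => "b1"
  'a' x 1 => "a1"
Compressed: "c2b1c1a1b1c2a1b1a1"
Compressed length: 18

18


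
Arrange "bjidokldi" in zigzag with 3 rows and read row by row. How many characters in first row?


Zigzag "bjidokldi" into 3 rows:
Placing characters:
  'b' => row 0
  'j' => row 1
  'i' => row 2
  'd' => row 1
  'o' => row 0
  'k' => row 1
  'l' => row 2
  'd' => row 1
  'i' => row 0
Rows:
  Row 0: "boi"
  Row 1: "jdkd"
  Row 2: "il"
First row length: 3

3


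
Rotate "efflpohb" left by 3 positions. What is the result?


Input: "efflpohb", rotate left by 3
First 3 characters: "eff"
Remaining characters: "lpohb"
Concatenate remaining + first: "lpohb" + "eff" = "lpohbeff"

lpohbeff


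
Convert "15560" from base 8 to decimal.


Input: "15560" in base 8
Positional expansion:
  Digit '1' (value 1) x 8^4 = 4096
  Digit '5' (value 5) x 8^3 = 2560
  Digit '5' (value 5) x 8^2 = 320
  Digit '6' (value 6) x 8^1 = 48
  Digit '0' (value 0) x 8^0 = 0
Sum = 7024

7024


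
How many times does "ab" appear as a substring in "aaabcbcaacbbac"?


Searching for "ab" in "aaabcbcaacbbac"
Scanning each position:
  Position 0: "aa" => no
  Position 1: "aa" => no
  Position 2: "ab" => MATCH
  Position 3: "bc" => no
  Position 4: "cb" => no
  Position 5: "bc" => no
  Position 6: "ca" => no
  Position 7: "aa" => no
  Position 8: "ac" => no
  Position 9: "cb" => no
  Position 10: "bb" => no
  Position 11: "ba" => no
  Position 12: "ac" => no
Total occurrences: 1

1


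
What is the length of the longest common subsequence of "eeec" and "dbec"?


LCS of "eeec" and "dbec"
DP table:
           d    b    e    c
      0    0    0    0    0
  e   0    0    0    1    1
  e   0    0    0    1    1
  e   0    0    0    1    1
  c   0    0    0    1    2
LCS length = dp[4][4] = 2

2


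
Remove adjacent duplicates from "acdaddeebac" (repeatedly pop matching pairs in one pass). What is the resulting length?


Input: acdaddeebac
Stack-based adjacent duplicate removal:
  Read 'a': push. Stack: a
  Read 'c': push. Stack: ac
  Read 'd': push. Stack: acd
  Read 'a': push. Stack: acda
  Read 'd': push. Stack: acdad
  Read 'd': matches stack top 'd' => pop. Stack: acda
  Read 'e': push. Stack: acdae
  Read 'e': matches stack top 'e' => pop. Stack: acda
  Read 'b': push. Stack: acdab
  Read 'a': push. Stack: acdaba
  Read 'c': push. Stack: acdabac
Final stack: "acdabac" (length 7)

7


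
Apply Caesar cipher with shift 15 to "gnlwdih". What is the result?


Caesar cipher: shift "gnlwdih" by 15
  'g' (pos 6) + 15 = pos 21 = 'v'
  'n' (pos 13) + 15 = pos 2 = 'c'
  'l' (pos 11) + 15 = pos 0 = 'a'
  'w' (pos 22) + 15 = pos 11 = 'l'
  'd' (pos 3) + 15 = pos 18 = 's'
  'i' (pos 8) + 15 = pos 23 = 'x'
  'h' (pos 7) + 15 = pos 22 = 'w'
Result: vcalsxw

vcalsxw


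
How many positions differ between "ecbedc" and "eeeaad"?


Comparing "ecbedc" and "eeeaad" position by position:
  Position 0: 'e' vs 'e' => same
  Position 1: 'c' vs 'e' => DIFFER
  Position 2: 'b' vs 'e' => DIFFER
  Position 3: 'e' vs 'a' => DIFFER
  Position 4: 'd' vs 'a' => DIFFER
  Position 5: 'c' vs 'd' => DIFFER
Positions that differ: 5

5


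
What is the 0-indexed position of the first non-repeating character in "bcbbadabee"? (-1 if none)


Input: bcbbadabee
Character frequencies:
  'a': 2
  'b': 4
  'c': 1
  'd': 1
  'e': 2
Scanning left to right for freq == 1:
  Position 0 ('b'): freq=4, skip
  Position 1 ('c'): unique! => answer = 1

1


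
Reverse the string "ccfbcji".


Input: ccfbcji
Reading characters right to left:
  Position 6: 'i'
  Position 5: 'j'
  Position 4: 'c'
  Position 3: 'b'
  Position 2: 'f'
  Position 1: 'c'
  Position 0: 'c'
Reversed: ijcbfcc

ijcbfcc


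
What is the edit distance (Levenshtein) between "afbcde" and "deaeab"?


Computing edit distance: "afbcde" -> "deaeab"
DP table:
           d    e    a    e    a    b
      0    1    2    3    4    5    6
  a   1    1    2    2    3    4    5
  f   2    2    2    3    3    4    5
  b   3    3    3    3    4    4    4
  c   4    4    4    4    4    5    5
  d   5    4    5    5    5    5    6
  e   6    5    4    5    5    6    6
Edit distance = dp[6][6] = 6

6


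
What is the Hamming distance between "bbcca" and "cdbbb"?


Comparing "bbcca" and "cdbbb" position by position:
  Position 0: 'b' vs 'c' => differ
  Position 1: 'b' vs 'd' => differ
  Position 2: 'c' vs 'b' => differ
  Position 3: 'c' vs 'b' => differ
  Position 4: 'a' vs 'b' => differ
Total differences (Hamming distance): 5

5


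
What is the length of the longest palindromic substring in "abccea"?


Input: "abccea"
Checking substrings for palindromes:
  [2:4] "cc" (len 2) => palindrome
Longest palindromic substring: "cc" with length 2

2


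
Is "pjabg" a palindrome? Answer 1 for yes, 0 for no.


Input: pjabg
Reversed: gbajp
  Compare pos 0 ('p') with pos 4 ('g'): MISMATCH
  Compare pos 1 ('j') with pos 3 ('b'): MISMATCH
Result: not a palindrome

0


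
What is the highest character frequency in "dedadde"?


Input: dedadde
Character counts:
  'a': 1
  'd': 4
  'e': 2
Maximum frequency: 4

4


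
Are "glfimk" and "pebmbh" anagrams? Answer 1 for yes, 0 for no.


Strings: "glfimk", "pebmbh"
Sorted first:  fgiklm
Sorted second: bbehmp
Differ at position 0: 'f' vs 'b' => not anagrams

0


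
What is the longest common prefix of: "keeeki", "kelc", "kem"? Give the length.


Words: keeeki, kelc, kem
  Position 0: all 'k' => match
  Position 1: all 'e' => match
  Position 2: ('e', 'l', 'm') => mismatch, stop
LCP = "ke" (length 2)

2


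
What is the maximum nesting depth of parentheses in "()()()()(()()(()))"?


Input: "()()()()(()()(()))"
Tracking depth:
  Position 0 '(': depth becomes 1
  Position 1 ')': depth becomes 0
  Position 2 '(': depth becomes 1
  Position 3 ')': depth becomes 0
  Position 4 '(': depth becomes 1
  Position 5 ')': depth becomes 0
  Position 6 '(': depth becomes 1
  Position 7 ')': depth becomes 0
  Position 8 '(': depth becomes 1
  Position 9 '(': depth becomes 2
  Position 10 ')': depth becomes 1
  Position 11 '(': depth becomes 2
  Position 12 ')': depth becomes 1
  Position 13 '(': depth becomes 2
  Position 14 '(': depth becomes 3
  Position 15 ')': depth becomes 2
  Position 16 ')': depth becomes 1
  Position 17 ')': depth becomes 0
Maximum depth reached: 3

3


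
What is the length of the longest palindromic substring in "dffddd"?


Input: "dffddd"
Checking substrings for palindromes:
  [0:4] "dffd" (len 4) => palindrome
  [3:6] "ddd" (len 3) => palindrome
  [1:3] "ff" (len 2) => palindrome
  [3:5] "dd" (len 2) => palindrome
  [4:6] "dd" (len 2) => palindrome
Longest palindromic substring: "dffd" with length 4

4


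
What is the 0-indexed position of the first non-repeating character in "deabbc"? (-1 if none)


Input: deabbc
Character frequencies:
  'a': 1
  'b': 2
  'c': 1
  'd': 1
  'e': 1
Scanning left to right for freq == 1:
  Position 0 ('d'): unique! => answer = 0

0


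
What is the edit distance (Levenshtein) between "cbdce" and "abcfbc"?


Computing edit distance: "cbdce" -> "abcfbc"
DP table:
           a    b    c    f    b    c
      0    1    2    3    4    5    6
  c   1    1    2    2    3    4    5
  b   2    2    1    2    3    3    4
  d   3    3    2    2    3    4    4
  c   4    4    3    2    3    4    4
  e   5    5    4    3    3    4    5
Edit distance = dp[5][6] = 5

5


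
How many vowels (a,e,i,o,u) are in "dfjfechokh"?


Input: dfjfechokh
Checking each character:
  'd' at position 0: consonant
  'f' at position 1: consonant
  'j' at position 2: consonant
  'f' at position 3: consonant
  'e' at position 4: vowel (running total: 1)
  'c' at position 5: consonant
  'h' at position 6: consonant
  'o' at position 7: vowel (running total: 2)
  'k' at position 8: consonant
  'h' at position 9: consonant
Total vowels: 2

2


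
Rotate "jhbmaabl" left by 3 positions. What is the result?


Input: "jhbmaabl", rotate left by 3
First 3 characters: "jhb"
Remaining characters: "maabl"
Concatenate remaining + first: "maabl" + "jhb" = "maabljhb"

maabljhb


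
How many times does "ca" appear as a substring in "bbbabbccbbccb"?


Searching for "ca" in "bbbabbccbbccb"
Scanning each position:
  Position 0: "bb" => no
  Position 1: "bb" => no
  Position 2: "ba" => no
  Position 3: "ab" => no
  Position 4: "bb" => no
  Position 5: "bc" => no
  Position 6: "cc" => no
  Position 7: "cb" => no
  Position 8: "bb" => no
  Position 9: "bc" => no
  Position 10: "cc" => no
  Position 11: "cb" => no
Total occurrences: 0

0


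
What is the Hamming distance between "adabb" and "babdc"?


Comparing "adabb" and "babdc" position by position:
  Position 0: 'a' vs 'b' => differ
  Position 1: 'd' vs 'a' => differ
  Position 2: 'a' vs 'b' => differ
  Position 3: 'b' vs 'd' => differ
  Position 4: 'b' vs 'c' => differ
Total differences (Hamming distance): 5

5


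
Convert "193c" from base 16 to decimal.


Input: "193c" in base 16
Positional expansion:
  Digit '1' (value 1) x 16^3 = 4096
  Digit '9' (value 9) x 16^2 = 2304
  Digit '3' (value 3) x 16^1 = 48
  Digit 'c' (value 12) x 16^0 = 12
Sum = 6460

6460


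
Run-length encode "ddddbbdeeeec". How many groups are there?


Input: ddddbbdeeeec
Scanning for consecutive runs:
  Group 1: 'd' x 4 (positions 0-3)
  Group 2: 'b' x 2 (positions 4-5)
  Group 3: 'd' x 1 (positions 6-6)
  Group 4: 'e' x 4 (positions 7-10)
  Group 5: 'c' x 1 (positions 11-11)
Total groups: 5

5


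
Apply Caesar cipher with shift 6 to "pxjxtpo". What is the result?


Caesar cipher: shift "pxjxtpo" by 6
  'p' (pos 15) + 6 = pos 21 = 'v'
  'x' (pos 23) + 6 = pos 3 = 'd'
  'j' (pos 9) + 6 = pos 15 = 'p'
  'x' (pos 23) + 6 = pos 3 = 'd'
  't' (pos 19) + 6 = pos 25 = 'z'
  'p' (pos 15) + 6 = pos 21 = 'v'
  'o' (pos 14) + 6 = pos 20 = 'u'
Result: vdpdzvu

vdpdzvu


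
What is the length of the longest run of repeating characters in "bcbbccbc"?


Input: "bcbbccbc"
Scanning for longest run:
  Position 1 ('c'): new char, reset run to 1
  Position 2 ('b'): new char, reset run to 1
  Position 3 ('b'): continues run of 'b', length=2
  Position 4 ('c'): new char, reset run to 1
  Position 5 ('c'): continues run of 'c', length=2
  Position 6 ('b'): new char, reset run to 1
  Position 7 ('c'): new char, reset run to 1
Longest run: 'b' with length 2

2


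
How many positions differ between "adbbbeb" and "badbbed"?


Comparing "adbbbeb" and "badbbed" position by position:
  Position 0: 'a' vs 'b' => DIFFER
  Position 1: 'd' vs 'a' => DIFFER
  Position 2: 'b' vs 'd' => DIFFER
  Position 3: 'b' vs 'b' => same
  Position 4: 'b' vs 'b' => same
  Position 5: 'e' vs 'e' => same
  Position 6: 'b' vs 'd' => DIFFER
Positions that differ: 4

4


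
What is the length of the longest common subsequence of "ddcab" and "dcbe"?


LCS of "ddcab" and "dcbe"
DP table:
           d    c    b    e
      0    0    0    0    0
  d   0    1    1    1    1
  d   0    1    1    1    1
  c   0    1    2    2    2
  a   0    1    2    2    2
  b   0    1    2    3    3
LCS length = dp[5][4] = 3

3


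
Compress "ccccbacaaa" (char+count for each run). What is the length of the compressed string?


Input: ccccbacaaa
Runs:
  'c' x 4 => "c4"
  'b' x 1 => "b1"
  'a' x 1 => "a1"
  'c' x 1 => "c1"
  'a' x 3 => "a3"
Compressed: "c4b1a1c1a3"
Compressed length: 10

10


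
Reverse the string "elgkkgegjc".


Input: elgkkgegjc
Reading characters right to left:
  Position 9: 'c'
  Position 8: 'j'
  Position 7: 'g'
  Position 6: 'e'
  Position 5: 'g'
  Position 4: 'k'
  Position 3: 'k'
  Position 2: 'g'
  Position 1: 'l'
  Position 0: 'e'
Reversed: cjgegkkgle

cjgegkkgle


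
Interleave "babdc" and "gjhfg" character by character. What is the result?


Interleaving "babdc" and "gjhfg":
  Position 0: 'b' from first, 'g' from second => "bg"
  Position 1: 'a' from first, 'j' from second => "aj"
  Position 2: 'b' from first, 'h' from second => "bh"
  Position 3: 'd' from first, 'f' from second => "df"
  Position 4: 'c' from first, 'g' from second => "cg"
Result: bgajbhdfcg

bgajbhdfcg


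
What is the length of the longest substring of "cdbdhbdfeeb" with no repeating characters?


Input: "cdbdhbdfeeb"
Sliding window (track last position of each char):
  Position 0 ('c'): window [0,0] length 1 -- new best
  Position 1 ('d'): window [0,1] length 2 -- new best
  Position 2 ('b'): window [0,2] length 3 -- new best
  Position 3 ('d'): repeat (last at 1), move window start to 2
  Position 3 ('d'): window [2,3] length 2
  Position 4 ('h'): window [2,4] length 3
  Position 5 ('b'): repeat (last at 2), move window start to 3
  Position 5 ('b'): window [3,5] length 3
  Position 6 ('d'): repeat (last at 3), move window start to 4
  Position 6 ('d'): window [4,6] length 3
  Position 7 ('f'): window [4,7] length 4 -- new best
  Position 8 ('e'): window [4,8] length 5 -- new best
  Position 9 ('e'): repeat (last at 8), move window start to 9
  Position 9 ('e'): window [9,9] length 1
  Position 10 ('b'): window [9,10] length 2
Longest substring with no repeats: "hbdfe" with length 5

5


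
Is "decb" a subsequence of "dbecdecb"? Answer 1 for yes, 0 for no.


Check if "decb" is a subsequence of "dbecdecb"
Greedy scan:
  Position 0 ('d'): matches sub[0] = 'd'
  Position 1 ('b'): no match needed
  Position 2 ('e'): matches sub[1] = 'e'
  Position 3 ('c'): matches sub[2] = 'c'
  Position 4 ('d'): no match needed
  Position 5 ('e'): no match needed
  Position 6 ('c'): no match needed
  Position 7 ('b'): matches sub[3] = 'b'
All 4 characters matched => is a subsequence

1


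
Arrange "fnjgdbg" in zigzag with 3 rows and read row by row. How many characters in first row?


Zigzag "fnjgdbg" into 3 rows:
Placing characters:
  'f' => row 0
  'n' => row 1
  'j' => row 2
  'g' => row 1
  'd' => row 0
  'b' => row 1
  'g' => row 2
Rows:
  Row 0: "fd"
  Row 1: "ngb"
  Row 2: "jg"
First row length: 2

2


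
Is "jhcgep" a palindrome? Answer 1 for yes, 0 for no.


Input: jhcgep
Reversed: pegchj
  Compare pos 0 ('j') with pos 5 ('p'): MISMATCH
  Compare pos 1 ('h') with pos 4 ('e'): MISMATCH
  Compare pos 2 ('c') with pos 3 ('g'): MISMATCH
Result: not a palindrome

0


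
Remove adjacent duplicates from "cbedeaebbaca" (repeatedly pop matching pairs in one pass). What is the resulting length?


Input: cbedeaebbaca
Stack-based adjacent duplicate removal:
  Read 'c': push. Stack: c
  Read 'b': push. Stack: cb
  Read 'e': push. Stack: cbe
  Read 'd': push. Stack: cbed
  Read 'e': push. Stack: cbede
  Read 'a': push. Stack: cbedea
  Read 'e': push. Stack: cbedeae
  Read 'b': push. Stack: cbedeaeb
  Read 'b': matches stack top 'b' => pop. Stack: cbedeae
  Read 'a': push. Stack: cbedeaea
  Read 'c': push. Stack: cbedeaeac
  Read 'a': push. Stack: cbedeaeaca
Final stack: "cbedeaeaca" (length 10)

10


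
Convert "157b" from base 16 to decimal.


Input: "157b" in base 16
Positional expansion:
  Digit '1' (value 1) x 16^3 = 4096
  Digit '5' (value 5) x 16^2 = 1280
  Digit '7' (value 7) x 16^1 = 112
  Digit 'b' (value 11) x 16^0 = 11
Sum = 5499

5499


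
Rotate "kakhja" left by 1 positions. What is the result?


Input: "kakhja", rotate left by 1
First 1 characters: "k"
Remaining characters: "akhja"
Concatenate remaining + first: "akhja" + "k" = "akhjak"

akhjak


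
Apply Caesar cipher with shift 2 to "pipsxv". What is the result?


Caesar cipher: shift "pipsxv" by 2
  'p' (pos 15) + 2 = pos 17 = 'r'
  'i' (pos 8) + 2 = pos 10 = 'k'
  'p' (pos 15) + 2 = pos 17 = 'r'
  's' (pos 18) + 2 = pos 20 = 'u'
  'x' (pos 23) + 2 = pos 25 = 'z'
  'v' (pos 21) + 2 = pos 23 = 'x'
Result: rkruzx

rkruzx


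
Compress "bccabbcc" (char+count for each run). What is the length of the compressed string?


Input: bccabbcc
Runs:
  'b' x 1 => "b1"
  'c' x 2 => "c2"
  'a' x 1 => "a1"
  'b' x 2 => "b2"
  'c' x 2 => "c2"
Compressed: "b1c2a1b2c2"
Compressed length: 10

10


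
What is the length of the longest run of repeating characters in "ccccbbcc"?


Input: "ccccbbcc"
Scanning for longest run:
  Position 1 ('c'): continues run of 'c', length=2
  Position 2 ('c'): continues run of 'c', length=3
  Position 3 ('c'): continues run of 'c', length=4
  Position 4 ('b'): new char, reset run to 1
  Position 5 ('b'): continues run of 'b', length=2
  Position 6 ('c'): new char, reset run to 1
  Position 7 ('c'): continues run of 'c', length=2
Longest run: 'c' with length 4

4


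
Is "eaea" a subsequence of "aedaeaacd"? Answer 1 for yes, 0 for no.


Check if "eaea" is a subsequence of "aedaeaacd"
Greedy scan:
  Position 0 ('a'): no match needed
  Position 1 ('e'): matches sub[0] = 'e'
  Position 2 ('d'): no match needed
  Position 3 ('a'): matches sub[1] = 'a'
  Position 4 ('e'): matches sub[2] = 'e'
  Position 5 ('a'): matches sub[3] = 'a'
  Position 6 ('a'): no match needed
  Position 7 ('c'): no match needed
  Position 8 ('d'): no match needed
All 4 characters matched => is a subsequence

1


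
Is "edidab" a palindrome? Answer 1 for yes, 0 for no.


Input: edidab
Reversed: badide
  Compare pos 0 ('e') with pos 5 ('b'): MISMATCH
  Compare pos 1 ('d') with pos 4 ('a'): MISMATCH
  Compare pos 2 ('i') with pos 3 ('d'): MISMATCH
Result: not a palindrome

0


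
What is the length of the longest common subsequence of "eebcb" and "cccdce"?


LCS of "eebcb" and "cccdce"
DP table:
           c    c    c    d    c    e
      0    0    0    0    0    0    0
  e   0    0    0    0    0    0    1
  e   0    0    0    0    0    0    1
  b   0    0    0    0    0    0    1
  c   0    1    1    1    1    1    1
  b   0    1    1    1    1    1    1
LCS length = dp[5][6] = 1

1


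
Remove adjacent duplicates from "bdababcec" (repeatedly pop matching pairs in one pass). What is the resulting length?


Input: bdababcec
Stack-based adjacent duplicate removal:
  Read 'b': push. Stack: b
  Read 'd': push. Stack: bd
  Read 'a': push. Stack: bda
  Read 'b': push. Stack: bdab
  Read 'a': push. Stack: bdaba
  Read 'b': push. Stack: bdabab
  Read 'c': push. Stack: bdababc
  Read 'e': push. Stack: bdababce
  Read 'c': push. Stack: bdababcec
Final stack: "bdababcec" (length 9)

9


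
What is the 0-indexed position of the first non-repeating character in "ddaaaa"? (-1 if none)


Input: ddaaaa
Character frequencies:
  'a': 4
  'd': 2
Scanning left to right for freq == 1:
  Position 0 ('d'): freq=2, skip
  Position 1 ('d'): freq=2, skip
  Position 2 ('a'): freq=4, skip
  Position 3 ('a'): freq=4, skip
  Position 4 ('a'): freq=4, skip
  Position 5 ('a'): freq=4, skip
  No unique character found => answer = -1

-1


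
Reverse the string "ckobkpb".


Input: ckobkpb
Reading characters right to left:
  Position 6: 'b'
  Position 5: 'p'
  Position 4: 'k'
  Position 3: 'b'
  Position 2: 'o'
  Position 1: 'k'
  Position 0: 'c'
Reversed: bpkbokc

bpkbokc


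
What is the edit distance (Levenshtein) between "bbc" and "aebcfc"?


Computing edit distance: "bbc" -> "aebcfc"
DP table:
           a    e    b    c    f    c
      0    1    2    3    4    5    6
  b   1    1    2    2    3    4    5
  b   2    2    2    2    3    4    5
  c   3    3    3    3    2    3    4
Edit distance = dp[3][6] = 4

4


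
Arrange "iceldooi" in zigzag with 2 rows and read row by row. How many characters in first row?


Zigzag "iceldooi" into 2 rows:
Placing characters:
  'i' => row 0
  'c' => row 1
  'e' => row 0
  'l' => row 1
  'd' => row 0
  'o' => row 1
  'o' => row 0
  'i' => row 1
Rows:
  Row 0: "iedo"
  Row 1: "cloi"
First row length: 4

4


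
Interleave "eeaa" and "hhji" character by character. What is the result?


Interleaving "eeaa" and "hhji":
  Position 0: 'e' from first, 'h' from second => "eh"
  Position 1: 'e' from first, 'h' from second => "eh"
  Position 2: 'a' from first, 'j' from second => "aj"
  Position 3: 'a' from first, 'i' from second => "ai"
Result: ehehajai

ehehajai
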